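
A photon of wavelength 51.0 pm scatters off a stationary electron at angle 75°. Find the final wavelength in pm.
52.7983 pm

Using the Compton scattering formula:
λ' = λ + Δλ = λ + λ_C(1 - cos θ)

Given:
- Initial wavelength λ = 51.0 pm
- Scattering angle θ = 75°
- Compton wavelength λ_C ≈ 2.4263 pm

Calculate the shift:
Δλ = 2.4263 × (1 - cos(75°))
Δλ = 2.4263 × 0.7412
Δλ = 1.7983 pm

Final wavelength:
λ' = 51.0 + 1.7983 = 52.7983 pm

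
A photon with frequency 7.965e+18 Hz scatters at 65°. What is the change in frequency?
2.858e+17 Hz (decrease)

Convert frequency to wavelength (c = 299792458 m/s):
λ₀ = c/f₀ = 299792458/7.965e+18 = 3.7638727e-11 m = 37.6387 pm

Calculate Compton shift:
Δλ = λ_C(1 - cos(65°)) = 1.4009 pm

Final wavelength:
λ' = λ₀ + Δλ = 37.6387 + 1.4009 = 39.0396 pm

Final frequency:
f' = c/λ' = 299792458/3.9039634e-11 = 7.6791821e+18 Hz

Frequency shift (decrease):
Δf = f₀ - f' = 7.965e+18 - 7.6791821e+18 = 2.858e+17 Hz

(Intermediate values are shown rounded; full precision is carried through to the final answer.)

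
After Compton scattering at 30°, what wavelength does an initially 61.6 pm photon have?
61.9251 pm

Using the Compton formula: λ' = λ + λ_C(1 − cos θ)

For θ = 30°, cos θ = √3/2 (exact) ≈ 0.8660, so:
1 − cos 30° = 1 − (√3/2) ≈ 0.1340

Δλ = λ_C × 0.1340 = 2.4263 × 0.1340 = 0.3251 pm

λ' = 61.6 + 0.3251 = 61.9251 pm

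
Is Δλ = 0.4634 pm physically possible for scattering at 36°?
Yes, consistent

Calculate the expected shift for θ = 36°:

Δλ_expected = λ_C(1 - cos(36°))
Δλ_expected = 2.4263 × (1 - cos(36°))
Δλ_expected = 2.4263 × 0.1910
Δλ_expected = 0.4634 pm

Given shift: 0.4634 pm
Expected shift: 0.4634 pm
Difference: 0.0000 pm

The values match. This is consistent with Compton scattering at the stated angle.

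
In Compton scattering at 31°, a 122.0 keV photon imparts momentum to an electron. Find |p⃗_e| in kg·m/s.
3.4336e-23 kg·m/s

The electron is initially at rest, so by conservation of momentum:
p⃗_e = p⃗₀ − p⃗'  (incident photon momentum minus scattered photon momentum)

Photon momentum magnitudes (p = h/λ = E/c):
λ₀ = hc/E₀ = 10.1626 pm → p₀ = h/λ₀ = 6.5200e-23 kg·m/s
Δλ = λ_C(1 − cos 31°) = 0.3466 pm
λ' = 10.5092 pm → p' = h/λ' = 6.3050e-23 kg·m/s

The scattered photon makes angle θ = 31° with the incident direction, so by the law of cosines:
|p⃗_e|² = p₀² + p'² − 2p₀p'cos θ
|p⃗_e|² = (6.5200e-23)² + (6.3050e-23)² − 2·6.5200e-23·6.3050e-23·cos(31°)
|p⃗_e| = 3.4336e-23 kg·m/s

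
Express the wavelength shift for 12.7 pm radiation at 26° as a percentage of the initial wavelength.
1.9335%

Calculate the Compton shift:
Δλ = λ_C(1 - cos(26°))
Δλ = 2.4263 × (1 - cos(26°))
Δλ = 2.4263 × 0.1012
Δλ = 0.2456 pm

Percentage change:
(Δλ/λ₀) × 100 = (0.2456/12.7) × 100
= 1.9335%

(Intermediate values are shown rounded; full precision is carried through to the final answer.)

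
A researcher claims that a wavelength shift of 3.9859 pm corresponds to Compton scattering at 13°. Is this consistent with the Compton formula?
No, inconsistent

Calculate the expected shift for θ = 13°:

Δλ_expected = λ_C(1 - cos(13°))
Δλ_expected = 2.4263 × (1 - cos(13°))
Δλ_expected = 2.4263 × 0.0256
Δλ_expected = 0.0622 pm

Given shift: 3.9859 pm
Expected shift: 0.0622 pm
Difference: 3.9237 pm

The values do not match. The given shift corresponds to θ ≈ 130.0°, not 13°.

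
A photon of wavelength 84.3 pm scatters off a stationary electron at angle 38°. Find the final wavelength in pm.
84.8144 pm

Using the Compton scattering formula:
λ' = λ + Δλ = λ + λ_C(1 - cos θ)

Given:
- Initial wavelength λ = 84.3 pm
- Scattering angle θ = 38°
- Compton wavelength λ_C ≈ 2.4263 pm

Calculate the shift:
Δλ = 2.4263 × (1 - cos(38°))
Δλ = 2.4263 × 0.2120
Δλ = 0.5144 pm

Final wavelength:
λ' = 84.3 + 0.5144 = 84.8144 pm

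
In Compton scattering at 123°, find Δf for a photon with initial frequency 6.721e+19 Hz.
3.069e+19 Hz (decrease)

Convert frequency to wavelength (c = 299792458 m/s):
λ₀ = c/f₀ = 299792458/6.721e+19 = 4.4605335e-12 m = 4.4605 pm

Calculate Compton shift:
Δλ = λ_C(1 - cos(123°)) = 3.7478 pm

Final wavelength:
λ' = λ₀ + Δλ = 4.4605 + 3.7478 = 8.2083 pm

Final frequency:
f' = c/λ' = 299792458/8.2083070e-12 = 3.6523056e+19 Hz

Frequency shift (decrease):
Δf = f₀ - f' = 6.721e+19 - 3.6523056e+19 = 3.069e+19 Hz

(Intermediate values are shown rounded; full precision is carried through to the final answer.)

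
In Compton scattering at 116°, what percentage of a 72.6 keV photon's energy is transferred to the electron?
0.1697 (or 16.97%)

Calculate initial and final photon energies:

Initial: E₀ = 72.6 keV → λ₀ = 17.0777 pm
Compton shift: Δλ = 3.4899 pm
Final wavelength: λ' = 20.5676 pm
Final energy: E' = 60.2812 keV

Fractional energy loss:
(E₀ - E')/E₀ = (72.6000 - 60.2812)/72.6000
= 12.3188/72.6000
= 0.1697
= 16.97%

(Intermediate values are shown rounded; full precision is carried through to the final answer.)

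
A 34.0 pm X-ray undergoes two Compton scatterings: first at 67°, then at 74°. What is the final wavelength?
37.2358 pm

Apply Compton shift twice:

First scattering at θ₁ = 67°:
Δλ₁ = λ_C(1 - cos(67°))
Δλ₁ = 2.4263 × 0.6093
Δλ₁ = 1.4783 pm

After first scattering:
λ₁ = 34.0 + 1.4783 = 35.4783 pm

Second scattering at θ₂ = 74°:
Δλ₂ = λ_C(1 - cos(74°))
Δλ₂ = 2.4263 × 0.7244
Δλ₂ = 1.7575 pm

Final wavelength:
λ₂ = 35.4783 + 1.7575 = 37.2358 pm

Total shift: Δλ_total = 1.4783 + 1.7575 = 3.2358 pm

(Intermediate values are shown rounded; full precision is carried through to the final answer.)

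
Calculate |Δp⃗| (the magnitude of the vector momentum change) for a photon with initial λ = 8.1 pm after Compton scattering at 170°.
1.3263e-22 kg·m/s

Photon momentum magnitude is p = h/λ.

Initial momentum:
p₀ = h/λ = 6.6261e-34/8.1000e-12 = 8.1803e-23 kg·m/s

After scattering:
λ' = λ + Δλ = 8.1 + 4.8158 = 12.9158 pm
p' = h/λ' = 6.6261e-34/1.2916e-11 = 5.1302e-23 kg·m/s

Momentum is a vector; the scattered photon's direction makes angle θ = 170° with the incident direction. The magnitude of the vector change Δp⃗ = p⃗₀ − p⃗' is found from the law of cosines:
|Δp⃗|² = p₀² + p'² − 2p₀p'cos θ
|Δp⃗|² = (8.1803e-23)² + (5.1302e-23)² − 2·8.1803e-23·5.1302e-23·cos(170°)
|Δp⃗| = 1.3263e-22 kg·m/s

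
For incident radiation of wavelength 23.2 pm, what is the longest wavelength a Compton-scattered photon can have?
28.0526 pm (at θ = 180°)

The Compton shift is Δλ = λ_C(1 − cos θ).

Since cos θ ranges from −1 to 1, the factor (1 − cos θ) ranges from 0 to 2; the maximum shift occurs at θ = 180° (backscattering):
Δλ_max = 2λ_C = 2 × 2.4263 pm = 4.8526 pm

Maximum scattered wavelength:
λ'_max = λ₀ + Δλ_max = 23.2 + 4.8526 = 28.0526 pm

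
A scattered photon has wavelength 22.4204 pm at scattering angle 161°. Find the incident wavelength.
17.7000 pm

From λ' = λ + Δλ, we have λ = λ' - Δλ

First calculate the Compton shift:
Δλ = λ_C(1 - cos θ)
Δλ = 2.4263 × (1 - cos(161°))
Δλ = 2.4263 × 1.9455
Δλ = 4.7204 pm

Initial wavelength:
λ = λ' - Δλ
λ = 22.4204 - 4.7204
λ = 17.7000 pm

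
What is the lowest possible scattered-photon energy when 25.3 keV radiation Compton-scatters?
23.0205 keV (at θ = 180°)

The scattered photon has minimum energy when its wavelength is maximum, i.e., when the Compton shift Δλ = λ_C(1 − cos θ) is maximum. This occurs at θ = 180° (backscattering), giving Δλ_max = 2λ_C = 4.8526 pm.

Initial wavelength: λ₀ = hc/E₀ = 49.0056 pm
Maximum final wavelength: λ'_max = λ₀ + 2λ_C = 49.0056 + 4.8526 = 53.8582 pm
Minimum final energy: E'_min = hc/λ'_max = 23.0205 keV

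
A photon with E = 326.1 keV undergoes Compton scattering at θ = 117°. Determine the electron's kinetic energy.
156.9506 keV

By energy conservation: K_e = E_initial - E_final

First find the scattered photon energy:
Initial wavelength: λ = hc/E = 3.8020 pm
Compton shift: Δλ = λ_C(1 - cos(117°)) = 3.5278 pm
Final wavelength: λ' = 3.8020 + 3.5278 = 7.3299 pm
Final photon energy: E' = hc/λ' = 169.1494 keV

Electron kinetic energy:
K_e = E - E' = 326.1000 - 169.1494 = 156.9506 keV

(Intermediate values are shown rounded; full precision is carried through to the final answer.)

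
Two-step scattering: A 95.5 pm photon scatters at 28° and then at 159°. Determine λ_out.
100.4755 pm

Apply Compton shift twice:

First scattering at θ₁ = 28°:
Δλ₁ = λ_C(1 - cos(28°))
Δλ₁ = 2.4263 × 0.1171
Δλ₁ = 0.2840 pm

After first scattering:
λ₁ = 95.5 + 0.2840 = 95.7840 pm

Second scattering at θ₂ = 159°:
Δλ₂ = λ_C(1 - cos(159°))
Δλ₂ = 2.4263 × 1.9336
Δλ₂ = 4.6915 pm

Final wavelength:
λ₂ = 95.7840 + 4.6915 = 100.4755 pm

Total shift: Δλ_total = 0.2840 + 4.6915 = 4.9755 pm

(Intermediate values are shown rounded; full precision is carried through to the final answer.)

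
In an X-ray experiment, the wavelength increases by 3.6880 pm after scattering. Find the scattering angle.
121.33°

From the Compton formula Δλ = λ_C(1 - cos θ), we can solve for θ:

cos θ = 1 - Δλ/λ_C

Given:
- Δλ = 3.6880 pm
- λ_C = h/(m_e·c) ≈ 2.42631024 pm

cos θ = 1 - 3.6880/2.42631024
cos θ = 1 - 1.520003
cos θ = -0.520003

θ = arccos(-0.520003)
θ = 121.33°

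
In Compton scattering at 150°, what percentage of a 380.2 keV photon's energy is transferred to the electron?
0.5813 (or 58.13%)

Calculate initial and final photon energies:

Initial: E₀ = 380.2 keV → λ₀ = 3.2610 pm
Compton shift: Δλ = 4.5276 pm
Final wavelength: λ' = 7.7886 pm
Final energy: E' = 159.1871 keV

Fractional energy loss:
(E₀ - E')/E₀ = (380.2000 - 159.1871)/380.2000
= 221.0129/380.2000
= 0.5813
= 58.13%

(Intermediate values are shown rounded; full precision is carried through to the final answer.)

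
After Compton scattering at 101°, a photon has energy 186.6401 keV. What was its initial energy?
330.3000 keV

Convert final energy to wavelength (hc ≈ 1239.842 keV·pm):
λ' = hc/E' = 1239.842 / 186.6401 = 6.6430 pm

Calculate the Compton shift:
Δλ = λ_C(1 - cos(101°))
Δλ = 2.4263 × (1 - cos(101°))
Δλ = 2.8893 pm

Initial wavelength:
λ = λ' - Δλ = 6.6430 - 2.8893 = 3.7537 pm

Initial energy:
E = hc/λ = 1239.842 / 3.7537 = 330.3000 keV

(Intermediate values are shown rounded; full precision is carried through to the final answer.)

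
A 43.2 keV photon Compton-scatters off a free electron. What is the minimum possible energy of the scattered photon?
36.9521 keV (at θ = 180°)

The scattered photon has minimum energy when its wavelength is maximum, i.e., when the Compton shift Δλ = λ_C(1 − cos θ) is maximum. This occurs at θ = 180° (backscattering), giving Δλ_max = 2λ_C = 4.8526 pm.

Initial wavelength: λ₀ = hc/E₀ = 28.7000 pm
Maximum final wavelength: λ'_max = λ₀ + 2λ_C = 28.7000 + 4.8526 = 33.5527 pm
Minimum final energy: E'_min = hc/λ'_max = 36.9521 keV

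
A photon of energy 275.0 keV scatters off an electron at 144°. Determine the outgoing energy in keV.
139.3433 keV

First convert energy to wavelength:
λ = hc/E, with hc ≈ 1239.842 keV·pm (i.e. 1239.842 eV·nm)

For E = 275.0 keV = 275000 eV:
λ = 1239.842 keV·pm / 275.0 keV
λ = 4.5085 pm

Calculate the Compton shift:
Δλ = λ_C(1 - cos(144°)) = 2.4263 × 1.8090
Δλ = 4.3892 pm

Final wavelength:
λ' = 4.5085 + 4.3892 = 8.8978 pm

Final energy:
E' = hc/λ' = 1239.842 / 8.8978 = 139.3433 keV

(Intermediate values are shown rounded; full precision is carried through to the final answer.)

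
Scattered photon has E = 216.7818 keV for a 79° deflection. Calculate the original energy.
330.0999 keV

Convert final energy to wavelength (hc ≈ 1239.842 keV·pm):
λ' = hc/E' = 1239.842 / 216.7818 = 5.7193 pm

Calculate the Compton shift:
Δλ = λ_C(1 - cos(79°))
Δλ = 2.4263 × (1 - cos(79°))
Δλ = 1.9633 pm

Initial wavelength:
λ = λ' - Δλ = 5.7193 - 1.9633 = 3.7560 pm

Initial energy:
E = hc/λ = 1239.842 / 3.7560 = 330.0999 keV

(Intermediate values are shown rounded; full precision is carried through to the final answer.)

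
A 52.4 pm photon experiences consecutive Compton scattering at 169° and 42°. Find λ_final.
57.8313 pm

Apply Compton shift twice:

First scattering at θ₁ = 169°:
Δλ₁ = λ_C(1 - cos(169°))
Δλ₁ = 2.4263 × 1.9816
Δλ₁ = 4.8080 pm

After first scattering:
λ₁ = 52.4 + 4.8080 = 57.2080 pm

Second scattering at θ₂ = 42°:
Δλ₂ = λ_C(1 - cos(42°))
Δλ₂ = 2.4263 × 0.2569
Δλ₂ = 0.6232 pm

Final wavelength:
λ₂ = 57.2080 + 0.6232 = 57.8313 pm

Total shift: Δλ_total = 4.8080 + 0.6232 = 5.4313 pm

(Intermediate values are shown rounded; full precision is carried through to the final answer.)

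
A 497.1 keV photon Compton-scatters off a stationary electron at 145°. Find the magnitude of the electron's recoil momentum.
3.4861e-22 kg·m/s

The electron is initially at rest, so by conservation of momentum:
p⃗_e = p⃗₀ − p⃗'  (incident photon momentum minus scattered photon momentum)

Photon momentum magnitudes (p = h/λ = E/c):
λ₀ = hc/E₀ = 2.4942 pm → p₀ = h/λ₀ = 2.6566e-22 kg·m/s
Δλ = λ_C(1 − cos 145°) = 4.4138 pm
λ' = 6.9080 pm → p' = h/λ' = 9.5919e-23 kg·m/s

The scattered photon makes angle θ = 145° with the incident direction, so by the law of cosines:
|p⃗_e|² = p₀² + p'² − 2p₀p'cos θ
|p⃗_e|² = (2.6566e-22)² + (9.5919e-23)² − 2·2.6566e-22·9.5919e-23·cos(145°)
|p⃗_e| = 3.4861e-22 kg·m/s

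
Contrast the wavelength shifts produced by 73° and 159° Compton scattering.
159° produces the larger shift by a factor of 2.732

Calculate both shifts using Δλ = λ_C(1 - cos θ):

For θ₁ = 73°:
Δλ₁ = 2.4263 × (1 - cos(73°))
Δλ₁ = 2.4263 × 0.7076
Δλ₁ = 1.7169 pm

For θ₂ = 159°:
Δλ₂ = 2.4263 × (1 - cos(159°))
Δλ₂ = 2.4263 × 1.9336
Δλ₂ = 4.6915 pm

The 159° angle produces the larger shift.
Ratio: 4.6915/1.7169 = 2.732

(Intermediate values are shown rounded; full precision is carried through to the final answer.)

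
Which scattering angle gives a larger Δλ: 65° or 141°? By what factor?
141° produces the larger shift by a factor of 3.078

Calculate both shifts using Δλ = λ_C(1 - cos θ):

For θ₁ = 65°:
Δλ₁ = 2.4263 × (1 - cos(65°))
Δλ₁ = 2.4263 × 0.5774
Δλ₁ = 1.4009 pm

For θ₂ = 141°:
Δλ₂ = 2.4263 × (1 - cos(141°))
Δλ₂ = 2.4263 × 1.7771
Δλ₂ = 4.3119 pm

The 141° angle produces the larger shift.
Ratio: 4.3119/1.4009 = 3.078

(Intermediate values are shown rounded; full precision is carried through to the final answer.)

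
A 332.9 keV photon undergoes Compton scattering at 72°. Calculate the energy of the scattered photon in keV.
229.5618 keV

First convert energy to wavelength:
λ = hc/E, with hc ≈ 1239.842 keV·pm (i.e. 1239.842 eV·nm)

For E = 332.9 keV = 332900 eV:
λ = 1239.842 keV·pm / 332.9 keV
λ = 3.7244 pm

Calculate the Compton shift:
Δλ = λ_C(1 - cos(72°)) = 2.4263 × 0.6910
Δλ = 1.6765 pm

Final wavelength:
λ' = 3.7244 + 1.6765 = 5.4009 pm

Final energy:
E' = hc/λ' = 1239.842 / 5.4009 = 229.5618 keV

(Intermediate values are shown rounded; full precision is carried through to the final answer.)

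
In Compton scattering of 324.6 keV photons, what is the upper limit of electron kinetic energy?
181.6329 keV

Maximum energy transfer occurs at θ = 180° (backscattering).

Initial photon: E₀ = 324.6 keV → λ₀ = 3.8196 pm

Maximum Compton shift (at 180°):
Δλ_max = 2λ_C = 2 × 2.4263 = 4.8526 pm

Final wavelength:
λ' = 3.8196 + 4.8526 = 8.6722 pm

Minimum photon energy (maximum energy to electron):
E'_min = hc/λ' = 142.9671 keV

Maximum electron kinetic energy:
K_max = E₀ - E'_min = 324.6000 - 142.9671 = 181.6329 keV

(Intermediate values are shown rounded; full precision is carried through to the final answer.)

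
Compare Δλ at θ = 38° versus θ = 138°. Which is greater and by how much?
138° produces the larger shift by a factor of 8.223

Calculate both shifts using Δλ = λ_C(1 - cos θ):

For θ₁ = 38°:
Δλ₁ = 2.4263 × (1 - cos(38°))
Δλ₁ = 2.4263 × 0.2120
Δλ₁ = 0.5144 pm

For θ₂ = 138°:
Δλ₂ = 2.4263 × (1 - cos(138°))
Δλ₂ = 2.4263 × 1.7431
Δλ₂ = 4.2294 pm

The 138° angle produces the larger shift.
Ratio: 4.2294/0.5144 = 8.223

(Intermediate values are shown rounded; full precision is carried through to the final answer.)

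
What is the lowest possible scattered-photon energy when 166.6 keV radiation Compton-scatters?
100.8440 keV (at θ = 180°)

The scattered photon has minimum energy when its wavelength is maximum, i.e., when the Compton shift Δλ = λ_C(1 − cos θ) is maximum. This occurs at θ = 180° (backscattering), giving Δλ_max = 2λ_C = 4.8526 pm.

Initial wavelength: λ₀ = hc/E₀ = 7.4420 pm
Maximum final wavelength: λ'_max = λ₀ + 2λ_C = 7.4420 + 4.8526 = 12.2946 pm
Minimum final energy: E'_min = hc/λ'_max = 100.8440 keV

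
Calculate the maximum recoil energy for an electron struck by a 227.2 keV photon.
106.9399 keV

Maximum energy transfer occurs at θ = 180° (backscattering).

Initial photon: E₀ = 227.2 keV → λ₀ = 5.4571 pm

Maximum Compton shift (at 180°):
Δλ_max = 2λ_C = 2 × 2.4263 = 4.8526 pm

Final wavelength:
λ' = 5.4571 + 4.8526 = 10.3097 pm

Minimum photon energy (maximum energy to electron):
E'_min = hc/λ' = 120.2601 keV

Maximum electron kinetic energy:
K_max = E₀ - E'_min = 227.2000 - 120.2601 = 106.9399 keV

(Intermediate values are shown rounded; full precision is carried through to the final answer.)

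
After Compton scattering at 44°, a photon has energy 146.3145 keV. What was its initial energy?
159.1000 keV

Convert final energy to wavelength (hc ≈ 1239.842 keV·pm):
λ' = hc/E' = 1239.842 / 146.3145 = 8.4738 pm

Calculate the Compton shift:
Δλ = λ_C(1 - cos(44°))
Δλ = 2.4263 × (1 - cos(44°))
Δλ = 0.6810 pm

Initial wavelength:
λ = λ' - Δλ = 8.4738 - 0.6810 = 7.7928 pm

Initial energy:
E = hc/λ = 1239.842 / 7.7928 = 159.1000 keV

(Intermediate values are shown rounded; full precision is carried through to the final answer.)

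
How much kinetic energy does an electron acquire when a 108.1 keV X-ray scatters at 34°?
3.7731 keV

By energy conservation: K_e = E_initial - E_final

First find the scattered photon energy:
Initial wavelength: λ = hc/E = 11.4694 pm
Compton shift: Δλ = λ_C(1 - cos(34°)) = 0.4148 pm
Final wavelength: λ' = 11.4694 + 0.4148 = 11.8842 pm
Final photon energy: E' = hc/λ' = 104.3269 keV

Electron kinetic energy:
K_e = E - E' = 108.1000 - 104.3269 = 3.7731 keV

(Intermediate values are shown rounded; full precision is carried through to the final answer.)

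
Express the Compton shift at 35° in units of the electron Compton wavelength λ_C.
0.1808 λ_C

The Compton shift formula is:
Δλ = λ_C(1 - cos θ)

Dividing both sides by λ_C:
Δλ/λ_C = 1 - cos θ

For θ = 35°:
Δλ/λ_C = 1 - cos(35°)
Δλ/λ_C = 1 - 0.8192
Δλ/λ_C = 0.1808

This means the shift is 0.1808 × λ_C = 0.4388 pm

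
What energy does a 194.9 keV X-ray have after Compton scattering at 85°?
144.5666 keV

First convert energy to wavelength:
λ = hc/E, with hc ≈ 1239.842 keV·pm (i.e. 1239.842 eV·nm)

For E = 194.9 keV = 194900 eV:
λ = 1239.842 keV·pm / 194.9 keV
λ = 6.3614 pm

Calculate the Compton shift:
Δλ = λ_C(1 - cos(85°)) = 2.4263 × 0.9128
Δλ = 2.2148 pm

Final wavelength:
λ' = 6.3614 + 2.2148 = 8.5763 pm

Final energy:
E' = hc/λ' = 1239.842 / 8.5763 = 144.5666 keV

(Intermediate values are shown rounded; full precision is carried through to the final answer.)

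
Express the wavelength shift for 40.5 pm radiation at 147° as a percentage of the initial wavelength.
11.0153%

Calculate the Compton shift:
Δλ = λ_C(1 - cos(147°))
Δλ = 2.4263 × (1 - cos(147°))
Δλ = 2.4263 × 1.8387
Δλ = 4.4612 pm

Percentage change:
(Δλ/λ₀) × 100 = (4.4612/40.5) × 100
= 11.0153%

(Intermediate values are shown rounded; full precision is carried through to the final answer.)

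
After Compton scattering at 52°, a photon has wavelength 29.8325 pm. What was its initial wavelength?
28.9000 pm

From λ' = λ + Δλ, we have λ = λ' - Δλ

First calculate the Compton shift:
Δλ = λ_C(1 - cos θ)
Δλ = 2.4263 × (1 - cos(52°))
Δλ = 2.4263 × 0.3843
Δλ = 0.9325 pm

Initial wavelength:
λ = λ' - Δλ
λ = 29.8325 - 0.9325
λ = 28.9000 pm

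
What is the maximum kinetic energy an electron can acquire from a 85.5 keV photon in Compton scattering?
21.4377 keV

Maximum energy transfer occurs at θ = 180° (backscattering).

Initial photon: E₀ = 85.5 keV → λ₀ = 14.5011 pm

Maximum Compton shift (at 180°):
Δλ_max = 2λ_C = 2 × 2.4263 = 4.8526 pm

Final wavelength:
λ' = 14.5011 + 4.8526 = 19.3537 pm

Minimum photon energy (maximum energy to electron):
E'_min = hc/λ' = 64.0623 keV

Maximum electron kinetic energy:
K_max = E₀ - E'_min = 85.5000 - 64.0623 = 21.4377 keV

(Intermediate values are shown rounded; full precision is carried through to the final answer.)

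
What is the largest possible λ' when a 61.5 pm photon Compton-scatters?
66.3526 pm (at θ = 180°)

The Compton shift is Δλ = λ_C(1 − cos θ).

Since cos θ ranges from −1 to 1, the factor (1 − cos θ) ranges from 0 to 2; the maximum shift occurs at θ = 180° (backscattering):
Δλ_max = 2λ_C = 2 × 2.4263 pm = 4.8526 pm

Maximum scattered wavelength:
λ'_max = λ₀ + Δλ_max = 61.5 + 4.8526 = 66.3526 pm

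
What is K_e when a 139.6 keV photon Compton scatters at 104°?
35.3650 keV

By energy conservation: K_e = E_initial - E_final

First find the scattered photon energy:
Initial wavelength: λ = hc/E = 8.8814 pm
Compton shift: Δλ = λ_C(1 - cos(104°)) = 3.0133 pm
Final wavelength: λ' = 8.8814 + 3.0133 = 11.8947 pm
Final photon energy: E' = hc/λ' = 104.2350 keV

Electron kinetic energy:
K_e = E - E' = 139.6000 - 104.2350 = 35.3650 keV

(Intermediate values are shown rounded; full precision is carried through to the final answer.)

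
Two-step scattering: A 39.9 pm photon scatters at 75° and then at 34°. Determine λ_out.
42.1131 pm

Apply Compton shift twice:

First scattering at θ₁ = 75°:
Δλ₁ = λ_C(1 - cos(75°))
Δλ₁ = 2.4263 × 0.7412
Δλ₁ = 1.7983 pm

After first scattering:
λ₁ = 39.9 + 1.7983 = 41.6983 pm

Second scattering at θ₂ = 34°:
Δλ₂ = λ_C(1 - cos(34°))
Δλ₂ = 2.4263 × 0.1710
Δλ₂ = 0.4148 pm

Final wavelength:
λ₂ = 41.6983 + 0.4148 = 42.1131 pm

Total shift: Δλ_total = 1.7983 + 0.4148 = 2.2131 pm

(Intermediate values are shown rounded; full precision is carried through to the final answer.)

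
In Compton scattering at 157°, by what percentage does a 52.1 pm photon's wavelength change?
8.9438%

Calculate the Compton shift:
Δλ = λ_C(1 - cos(157°))
Δλ = 2.4263 × (1 - cos(157°))
Δλ = 2.4263 × 1.9205
Δλ = 4.6597 pm

Percentage change:
(Δλ/λ₀) × 100 = (4.6597/52.1) × 100
= 8.9438%

(Intermediate values are shown rounded; full precision is carried through to the final answer.)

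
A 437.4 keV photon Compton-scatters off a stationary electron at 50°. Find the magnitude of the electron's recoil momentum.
1.8137e-22 kg·m/s

The electron is initially at rest, so by conservation of momentum:
p⃗_e = p⃗₀ − p⃗'  (incident photon momentum minus scattered photon momentum)

Photon momentum magnitudes (p = h/λ = E/c):
λ₀ = hc/E₀ = 2.8346 pm → p₀ = h/λ₀ = 2.3376e-22 kg·m/s
Δλ = λ_C(1 − cos 50°) = 0.8667 pm
λ' = 3.7013 pm → p' = h/λ' = 1.7902e-22 kg·m/s

The scattered photon makes angle θ = 50° with the incident direction, so by the law of cosines:
|p⃗_e|² = p₀² + p'² − 2p₀p'cos θ
|p⃗_e|² = (2.3376e-22)² + (1.7902e-22)² − 2·2.3376e-22·1.7902e-22·cos(50°)
|p⃗_e| = 1.8137e-22 kg·m/s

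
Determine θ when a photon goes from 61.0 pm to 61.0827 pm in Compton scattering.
15.00°

First find the wavelength shift:
Δλ = λ' - λ = 61.0827 - 61.0 = 0.0827 pm

Using Δλ = λ_C(1 - cos θ), with λ_C = h/(m_e·c) ≈ 2.42631024 pm:
cos θ = 1 - Δλ/λ_C
cos θ = 1 - 0.0827/2.42631024
cos θ = 0.965915

θ = arccos(0.965915)
θ = 15.00°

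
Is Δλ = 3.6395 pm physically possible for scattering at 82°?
No, inconsistent

Calculate the expected shift for θ = 82°:

Δλ_expected = λ_C(1 - cos(82°))
Δλ_expected = 2.4263 × (1 - cos(82°))
Δλ_expected = 2.4263 × 0.8608
Δλ_expected = 2.0886 pm

Given shift: 3.6395 pm
Expected shift: 2.0886 pm
Difference: 1.5508 pm

The values do not match. The given shift corresponds to θ ≈ 120.0°, not 82°.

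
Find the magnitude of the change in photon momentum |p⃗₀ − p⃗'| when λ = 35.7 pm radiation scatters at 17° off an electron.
5.4790e-24 kg·m/s

Photon momentum magnitude is p = h/λ.

Initial momentum:
p₀ = h/λ = 6.6261e-34/3.5700e-11 = 1.8560e-23 kg·m/s

After scattering:
λ' = λ + Δλ = 35.7 + 0.1060 = 35.8060 pm
p' = h/λ' = 6.6261e-34/3.5806e-11 = 1.8505e-23 kg·m/s

Momentum is a vector; the scattered photon's direction makes angle θ = 17° with the incident direction. The magnitude of the vector change Δp⃗ = p⃗₀ − p⃗' is found from the law of cosines:
|Δp⃗|² = p₀² + p'² − 2p₀p'cos θ
|Δp⃗|² = (1.8560e-23)² + (1.8505e-23)² − 2·1.8560e-23·1.8505e-23·cos(17°)
|Δp⃗| = 5.4790e-24 kg·m/s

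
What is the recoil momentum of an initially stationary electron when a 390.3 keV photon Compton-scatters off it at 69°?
2.0537e-22 kg·m/s

The electron is initially at rest, so by conservation of momentum:
p⃗_e = p⃗₀ − p⃗'  (incident photon momentum minus scattered photon momentum)

Photon momentum magnitudes (p = h/λ = E/c):
λ₀ = hc/E₀ = 3.1766 pm → p₀ = h/λ₀ = 2.0859e-22 kg·m/s
Δλ = λ_C(1 − cos 69°) = 1.5568 pm
λ' = 4.7334 pm → p' = h/λ' = 1.3998e-22 kg·m/s

The scattered photon makes angle θ = 69° with the incident direction, so by the law of cosines:
|p⃗_e|² = p₀² + p'² − 2p₀p'cos θ
|p⃗_e|² = (2.0859e-22)² + (1.3998e-22)² − 2·2.0859e-22·1.3998e-22·cos(69°)
|p⃗_e| = 2.0537e-22 kg·m/s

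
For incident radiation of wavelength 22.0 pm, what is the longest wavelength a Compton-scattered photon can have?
26.8526 pm (at θ = 180°)

The Compton shift is Δλ = λ_C(1 − cos θ).

Since cos θ ranges from −1 to 1, the factor (1 − cos θ) ranges from 0 to 2; the maximum shift occurs at θ = 180° (backscattering):
Δλ_max = 2λ_C = 2 × 2.4263 pm = 4.8526 pm

Maximum scattered wavelength:
λ'_max = λ₀ + Δλ_max = 22.0 + 4.8526 = 26.8526 pm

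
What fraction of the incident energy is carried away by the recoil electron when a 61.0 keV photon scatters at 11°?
0.0022 (or 0.22%)

Calculate initial and final photon energies:

Initial: E₀ = 61.0 keV → λ₀ = 20.3253 pm
Compton shift: Δλ = 0.0446 pm
Final wavelength: λ' = 20.3699 pm
Final energy: E' = 60.8665 keV

Fractional energy loss:
(E₀ - E')/E₀ = (61.0000 - 60.8665)/61.0000
= 0.1335/61.0000
= 0.0022
= 0.22%

(Intermediate values are shown rounded; full precision is carried through to the final answer.)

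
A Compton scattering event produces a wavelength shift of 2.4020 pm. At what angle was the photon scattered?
89.43°

From the Compton formula Δλ = λ_C(1 - cos θ), we can solve for θ:

cos θ = 1 - Δλ/λ_C

Given:
- Δλ = 2.4020 pm
- λ_C = h/(m_e·c) ≈ 2.42631024 pm

cos θ = 1 - 2.4020/2.42631024
cos θ = 1 - 0.989981
cos θ = 0.010019

θ = arccos(0.010019)
θ = 89.43°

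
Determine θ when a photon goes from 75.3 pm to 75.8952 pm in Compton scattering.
41.00°

First find the wavelength shift:
Δλ = λ' - λ = 75.8952 - 75.3 = 0.5952 pm

Using Δλ = λ_C(1 - cos θ), with λ_C = h/(m_e·c) ≈ 2.42631024 pm:
cos θ = 1 - Δλ/λ_C
cos θ = 1 - 0.5952/2.42631024
cos θ = 0.754689

θ = arccos(0.754689)
θ = 41.00°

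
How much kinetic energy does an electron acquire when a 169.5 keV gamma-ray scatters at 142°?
63.1029 keV

By energy conservation: K_e = E_initial - E_final

First find the scattered photon energy:
Initial wavelength: λ = hc/E = 7.3147 pm
Compton shift: Δλ = λ_C(1 - cos(142°)) = 4.3383 pm
Final wavelength: λ' = 7.3147 + 4.3383 = 11.6530 pm
Final photon energy: E' = hc/λ' = 106.3971 keV

Electron kinetic energy:
K_e = E - E' = 169.5000 - 106.3971 = 63.1029 keV

(Intermediate values are shown rounded; full precision is carried through to the final answer.)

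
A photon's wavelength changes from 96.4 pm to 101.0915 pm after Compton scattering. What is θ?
159.00°

First find the wavelength shift:
Δλ = λ' - λ = 101.0915 - 96.4 = 4.6915 pm

Using Δλ = λ_C(1 - cos θ), with λ_C = h/(m_e·c) ≈ 2.42631024 pm:
cos θ = 1 - Δλ/λ_C
cos θ = 1 - 4.6915/2.42631024
cos θ = -0.933594

θ = arccos(-0.933594)
θ = 159.00°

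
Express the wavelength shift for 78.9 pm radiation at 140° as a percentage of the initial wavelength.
5.4309%

Calculate the Compton shift:
Δλ = λ_C(1 - cos(140°))
Δλ = 2.4263 × (1 - cos(140°))
Δλ = 2.4263 × 1.7660
Δλ = 4.2850 pm

Percentage change:
(Δλ/λ₀) × 100 = (4.2850/78.9) × 100
= 5.4309%

(Intermediate values are shown rounded; full precision is carried through to the final answer.)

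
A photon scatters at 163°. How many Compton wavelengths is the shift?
1.9563 λ_C

The Compton shift formula is:
Δλ = λ_C(1 - cos θ)

Dividing both sides by λ_C:
Δλ/λ_C = 1 - cos θ

For θ = 163°:
Δλ/λ_C = 1 - cos(163°)
Δλ/λ_C = 1 - -0.9563
Δλ/λ_C = 1.9563

This means the shift is 1.9563 × λ_C = 4.7466 pm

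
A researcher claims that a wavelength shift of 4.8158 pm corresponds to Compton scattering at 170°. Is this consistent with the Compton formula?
Yes, consistent

Calculate the expected shift for θ = 170°:

Δλ_expected = λ_C(1 - cos(170°))
Δλ_expected = 2.4263 × (1 - cos(170°))
Δλ_expected = 2.4263 × 1.9848
Δλ_expected = 4.8158 pm

Given shift: 4.8158 pm
Expected shift: 4.8158 pm
Difference: 0.0000 pm

The values match. This is consistent with Compton scattering at the stated angle.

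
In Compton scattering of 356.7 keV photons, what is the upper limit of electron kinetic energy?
207.8324 keV

Maximum energy transfer occurs at θ = 180° (backscattering).

Initial photon: E₀ = 356.7 keV → λ₀ = 3.4759 pm

Maximum Compton shift (at 180°):
Δλ_max = 2λ_C = 2 × 2.4263 = 4.8526 pm

Final wavelength:
λ' = 3.4759 + 4.8526 = 8.3285 pm

Minimum photon energy (maximum energy to electron):
E'_min = hc/λ' = 148.8676 keV

Maximum electron kinetic energy:
K_max = E₀ - E'_min = 356.7000 - 148.8676 = 207.8324 keV

(Intermediate values are shown rounded; full precision is carried through to the final answer.)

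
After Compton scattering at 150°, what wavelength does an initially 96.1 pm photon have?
100.6276 pm

Using the Compton formula: λ' = λ + λ_C(1 − cos θ)

For θ = 150°, cos θ = -√3/2 (exact) ≈ -0.8660, so:
1 − cos 150° = 1 − (-√3/2) ≈ 1.8660

Δλ = λ_C × 1.8660 = 2.4263 × 1.8660 = 4.5276 pm

λ' = 96.1 + 4.5276 = 100.6276 pm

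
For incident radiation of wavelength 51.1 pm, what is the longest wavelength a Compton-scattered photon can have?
55.9526 pm (at θ = 180°)

The Compton shift is Δλ = λ_C(1 − cos θ).

Since cos θ ranges from −1 to 1, the factor (1 − cos θ) ranges from 0 to 2; the maximum shift occurs at θ = 180° (backscattering):
Δλ_max = 2λ_C = 2 × 2.4263 pm = 4.8526 pm

Maximum scattered wavelength:
λ'_max = λ₀ + Δλ_max = 51.1 + 4.8526 = 55.9526 pm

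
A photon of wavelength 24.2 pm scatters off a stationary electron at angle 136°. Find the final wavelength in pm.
28.3717 pm

Using the Compton scattering formula:
λ' = λ + Δλ = λ + λ_C(1 - cos θ)

Given:
- Initial wavelength λ = 24.2 pm
- Scattering angle θ = 136°
- Compton wavelength λ_C ≈ 2.4263 pm

Calculate the shift:
Δλ = 2.4263 × (1 - cos(136°))
Δλ = 2.4263 × 1.7193
Δλ = 4.1717 pm

Final wavelength:
λ' = 24.2 + 4.1717 = 28.3717 pm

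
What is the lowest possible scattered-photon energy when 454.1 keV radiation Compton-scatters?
163.5039 keV (at θ = 180°)

The scattered photon has minimum energy when its wavelength is maximum, i.e., when the Compton shift Δλ = λ_C(1 − cos θ) is maximum. This occurs at θ = 180° (backscattering), giving Δλ_max = 2λ_C = 4.8526 pm.

Initial wavelength: λ₀ = hc/E₀ = 2.7303 pm
Maximum final wavelength: λ'_max = λ₀ + 2λ_C = 2.7303 + 4.8526 = 7.5829 pm
Minimum final energy: E'_min = hc/λ'_max = 163.5039 keV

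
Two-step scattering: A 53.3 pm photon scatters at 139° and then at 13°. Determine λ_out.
57.6197 pm

Apply Compton shift twice:

First scattering at θ₁ = 139°:
Δλ₁ = λ_C(1 - cos(139°))
Δλ₁ = 2.4263 × 1.7547
Δλ₁ = 4.2575 pm

After first scattering:
λ₁ = 53.3 + 4.2575 = 57.5575 pm

Second scattering at θ₂ = 13°:
Δλ₂ = λ_C(1 - cos(13°))
Δλ₂ = 2.4263 × 0.0256
Δλ₂ = 0.0622 pm

Final wavelength:
λ₂ = 57.5575 + 0.0622 = 57.6197 pm

Total shift: Δλ_total = 4.2575 + 0.0622 = 4.3197 pm

(Intermediate values are shown rounded; full precision is carried through to the final answer.)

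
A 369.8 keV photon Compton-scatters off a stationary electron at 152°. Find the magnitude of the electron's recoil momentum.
2.7431e-22 kg·m/s

The electron is initially at rest, so by conservation of momentum:
p⃗_e = p⃗₀ − p⃗'  (incident photon momentum minus scattered photon momentum)

Photon momentum magnitudes (p = h/λ = E/c):
λ₀ = hc/E₀ = 3.3527 pm → p₀ = h/λ₀ = 1.9763e-22 kg·m/s
Δλ = λ_C(1 − cos 152°) = 4.5686 pm
λ' = 7.9214 pm → p' = h/λ' = 8.3648e-23 kg·m/s

The scattered photon makes angle θ = 152° with the incident direction, so by the law of cosines:
|p⃗_e|² = p₀² + p'² − 2p₀p'cos θ
|p⃗_e|² = (1.9763e-22)² + (8.3648e-23)² − 2·1.9763e-22·8.3648e-23·cos(152°)
|p⃗_e| = 2.7431e-22 kg·m/s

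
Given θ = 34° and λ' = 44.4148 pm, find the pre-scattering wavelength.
44.0000 pm

From λ' = λ + Δλ, we have λ = λ' - Δλ

First calculate the Compton shift:
Δλ = λ_C(1 - cos θ)
Δλ = 2.4263 × (1 - cos(34°))
Δλ = 2.4263 × 0.1710
Δλ = 0.4148 pm

Initial wavelength:
λ = λ' - Δλ
λ = 44.4148 - 0.4148
λ = 44.0000 pm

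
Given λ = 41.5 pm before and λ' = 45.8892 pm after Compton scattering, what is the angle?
144.00°

First find the wavelength shift:
Δλ = λ' - λ = 45.8892 - 41.5 = 4.3892 pm

Using Δλ = λ_C(1 - cos θ), with λ_C = h/(m_e·c) ≈ 2.42631024 pm:
cos θ = 1 - Δλ/λ_C
cos θ = 1 - 4.3892/2.42631024
cos θ = -0.809002

θ = arccos(-0.809002)
θ = 144.00°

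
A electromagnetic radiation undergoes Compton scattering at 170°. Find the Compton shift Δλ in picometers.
4.8158 pm

Using the Compton scattering formula:
Δλ = λ_C(1 - cos θ)

where λ_C = h/(m_e·c) ≈ 2.4263 pm is the Compton wavelength of an electron.

For θ = 170°:
cos(170°) = -0.9848
1 - cos(170°) = 1.9848

Δλ = 2.4263 × 1.9848
Δλ = 4.8158 pm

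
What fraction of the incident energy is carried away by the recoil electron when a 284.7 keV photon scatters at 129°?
0.4758 (or 47.58%)

Calculate initial and final photon energies:

Initial: E₀ = 284.7 keV → λ₀ = 4.3549 pm
Compton shift: Δλ = 3.9532 pm
Final wavelength: λ' = 8.3081 pm
Final energy: E' = 149.2321 keV

Fractional energy loss:
(E₀ - E')/E₀ = (284.7000 - 149.2321)/284.7000
= 135.4679/284.7000
= 0.4758
= 47.58%

(Intermediate values are shown rounded; full precision is carried through to the final answer.)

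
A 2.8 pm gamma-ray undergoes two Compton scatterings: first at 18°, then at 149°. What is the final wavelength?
7.4248 pm

Apply Compton shift twice:

First scattering at θ₁ = 18°:
Δλ₁ = λ_C(1 - cos(18°))
Δλ₁ = 2.4263 × 0.0489
Δλ₁ = 0.1188 pm

After first scattering:
λ₁ = 2.8 + 0.1188 = 2.9188 pm

Second scattering at θ₂ = 149°:
Δλ₂ = λ_C(1 - cos(149°))
Δλ₂ = 2.4263 × 1.8572
Δλ₂ = 4.5061 pm

Final wavelength:
λ₂ = 2.9188 + 4.5061 = 7.4248 pm

Total shift: Δλ_total = 0.1188 + 4.5061 = 4.6248 pm

(Intermediate values are shown rounded; full precision is carried through to the final answer.)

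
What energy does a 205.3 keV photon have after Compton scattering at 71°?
161.5313 keV

First convert energy to wavelength:
λ = hc/E, with hc ≈ 1239.842 keV·pm (i.e. 1239.842 eV·nm)

For E = 205.3 keV = 205300 eV:
λ = 1239.842 keV·pm / 205.3 keV
λ = 6.0392 pm

Calculate the Compton shift:
Δλ = λ_C(1 - cos(71°)) = 2.4263 × 0.6744
Δλ = 1.6364 pm

Final wavelength:
λ' = 6.0392 + 1.6364 = 7.6756 pm

Final energy:
E' = hc/λ' = 1239.842 / 7.6756 = 161.5313 keV

(Intermediate values are shown rounded; full precision is carried through to the final answer.)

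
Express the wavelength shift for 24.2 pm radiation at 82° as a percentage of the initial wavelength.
8.6307%

Calculate the Compton shift:
Δλ = λ_C(1 - cos(82°))
Δλ = 2.4263 × (1 - cos(82°))
Δλ = 2.4263 × 0.8608
Δλ = 2.0886 pm

Percentage change:
(Δλ/λ₀) × 100 = (2.0886/24.2) × 100
= 8.6307%

(Intermediate values are shown rounded; full precision is carried through to the final answer.)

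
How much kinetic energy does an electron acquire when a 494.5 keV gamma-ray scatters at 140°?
311.9619 keV

By energy conservation: K_e = E_initial - E_final

First find the scattered photon energy:
Initial wavelength: λ = hc/E = 2.5073 pm
Compton shift: Δλ = λ_C(1 - cos(140°)) = 4.2850 pm
Final wavelength: λ' = 2.5073 + 4.2850 = 6.7922 pm
Final photon energy: E' = hc/λ' = 182.5381 keV

Electron kinetic energy:
K_e = E - E' = 494.5000 - 182.5381 = 311.9619 keV

(Intermediate values are shown rounded; full precision is carried through to the final answer.)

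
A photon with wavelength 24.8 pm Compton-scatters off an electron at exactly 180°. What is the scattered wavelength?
29.6526 pm

Using the Compton formula: λ' = λ + λ_C(1 − cos θ)

For θ = 180°, cos θ = -1 (exact) = -1.0000, so:
1 − cos 180° = 1 − (-1) = 2.0000

Δλ = λ_C × 2.0000 = 2.4263 × 2.0000 = 4.8526 pm

λ' = 24.8 + 4.8526 = 29.6526 pm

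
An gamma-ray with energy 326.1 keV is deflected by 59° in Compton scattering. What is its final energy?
249.0294 keV

First convert energy to wavelength:
λ = hc/E, with hc ≈ 1239.842 keV·pm (i.e. 1239.842 eV·nm)

For E = 326.1 keV = 326100 eV:
λ = 1239.842 keV·pm / 326.1 keV
λ = 3.8020 pm

Calculate the Compton shift:
Δλ = λ_C(1 - cos(59°)) = 2.4263 × 0.4850
Δλ = 1.1767 pm

Final wavelength:
λ' = 3.8020 + 1.1767 = 4.9787 pm

Final energy:
E' = hc/λ' = 1239.842 / 4.9787 = 249.0294 keV

(Intermediate values are shown rounded; full precision is carried through to the final answer.)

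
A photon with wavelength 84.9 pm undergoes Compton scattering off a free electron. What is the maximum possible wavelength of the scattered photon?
89.7526 pm (at θ = 180°)

The Compton shift is Δλ = λ_C(1 − cos θ).

Since cos θ ranges from −1 to 1, the factor (1 − cos θ) ranges from 0 to 2; the maximum shift occurs at θ = 180° (backscattering):
Δλ_max = 2λ_C = 2 × 2.4263 pm = 4.8526 pm

Maximum scattered wavelength:
λ'_max = λ₀ + Δλ_max = 84.9 + 4.8526 = 89.7526 pm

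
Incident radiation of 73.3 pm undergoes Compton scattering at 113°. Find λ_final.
76.6743 pm

Using the Compton scattering formula:
λ' = λ + Δλ = λ + λ_C(1 - cos θ)

Given:
- Initial wavelength λ = 73.3 pm
- Scattering angle θ = 113°
- Compton wavelength λ_C ≈ 2.4263 pm

Calculate the shift:
Δλ = 2.4263 × (1 - cos(113°))
Δλ = 2.4263 × 1.3907
Δλ = 3.3743 pm

Final wavelength:
λ' = 73.3 + 3.3743 = 76.6743 pm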